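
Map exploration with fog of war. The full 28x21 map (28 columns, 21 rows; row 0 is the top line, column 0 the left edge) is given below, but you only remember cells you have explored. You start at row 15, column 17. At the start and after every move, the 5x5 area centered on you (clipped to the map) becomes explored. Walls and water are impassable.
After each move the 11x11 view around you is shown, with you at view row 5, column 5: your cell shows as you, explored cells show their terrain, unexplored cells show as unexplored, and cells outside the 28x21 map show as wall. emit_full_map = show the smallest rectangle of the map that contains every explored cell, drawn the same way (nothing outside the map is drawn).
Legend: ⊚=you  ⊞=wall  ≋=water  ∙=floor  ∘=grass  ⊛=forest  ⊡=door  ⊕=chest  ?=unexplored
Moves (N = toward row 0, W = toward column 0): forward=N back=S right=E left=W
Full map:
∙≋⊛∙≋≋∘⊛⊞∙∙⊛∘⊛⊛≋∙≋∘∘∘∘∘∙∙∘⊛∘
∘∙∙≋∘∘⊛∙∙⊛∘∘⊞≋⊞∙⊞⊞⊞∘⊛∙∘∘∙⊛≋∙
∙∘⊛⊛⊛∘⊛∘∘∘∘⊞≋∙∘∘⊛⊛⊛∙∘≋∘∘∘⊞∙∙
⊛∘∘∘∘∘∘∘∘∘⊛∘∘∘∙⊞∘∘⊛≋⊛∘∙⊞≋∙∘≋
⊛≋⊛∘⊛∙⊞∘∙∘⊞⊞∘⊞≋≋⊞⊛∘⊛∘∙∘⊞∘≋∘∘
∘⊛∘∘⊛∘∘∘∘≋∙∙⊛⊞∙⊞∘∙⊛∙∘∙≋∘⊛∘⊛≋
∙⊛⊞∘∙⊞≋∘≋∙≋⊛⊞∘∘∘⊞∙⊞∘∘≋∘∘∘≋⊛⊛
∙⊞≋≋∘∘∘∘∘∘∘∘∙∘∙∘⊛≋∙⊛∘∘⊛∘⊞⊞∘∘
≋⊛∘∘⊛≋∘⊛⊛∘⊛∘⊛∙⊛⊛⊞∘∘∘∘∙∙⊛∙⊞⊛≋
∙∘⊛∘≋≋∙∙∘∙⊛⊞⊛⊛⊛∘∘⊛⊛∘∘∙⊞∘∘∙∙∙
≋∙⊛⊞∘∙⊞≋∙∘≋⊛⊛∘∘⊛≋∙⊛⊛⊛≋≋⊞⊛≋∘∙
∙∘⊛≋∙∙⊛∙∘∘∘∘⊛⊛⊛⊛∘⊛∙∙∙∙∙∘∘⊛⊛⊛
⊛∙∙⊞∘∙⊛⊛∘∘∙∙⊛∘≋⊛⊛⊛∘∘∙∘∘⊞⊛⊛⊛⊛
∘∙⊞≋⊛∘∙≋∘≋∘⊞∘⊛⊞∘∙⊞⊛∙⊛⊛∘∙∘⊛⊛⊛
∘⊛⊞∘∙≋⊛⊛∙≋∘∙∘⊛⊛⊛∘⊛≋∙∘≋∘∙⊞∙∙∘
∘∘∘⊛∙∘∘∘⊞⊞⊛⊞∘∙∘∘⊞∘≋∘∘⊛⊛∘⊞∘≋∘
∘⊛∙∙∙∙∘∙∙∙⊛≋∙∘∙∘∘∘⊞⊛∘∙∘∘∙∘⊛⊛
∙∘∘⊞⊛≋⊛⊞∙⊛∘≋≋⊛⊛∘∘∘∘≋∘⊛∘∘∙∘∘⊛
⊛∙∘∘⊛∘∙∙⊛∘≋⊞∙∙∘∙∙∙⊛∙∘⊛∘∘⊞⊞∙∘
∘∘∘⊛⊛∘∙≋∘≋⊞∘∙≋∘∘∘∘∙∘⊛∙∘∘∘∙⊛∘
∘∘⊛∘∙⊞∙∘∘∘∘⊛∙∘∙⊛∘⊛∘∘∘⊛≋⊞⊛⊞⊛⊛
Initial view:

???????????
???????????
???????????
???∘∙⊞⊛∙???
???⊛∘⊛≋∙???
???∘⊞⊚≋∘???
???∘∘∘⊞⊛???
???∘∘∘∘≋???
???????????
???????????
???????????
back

???????????
???????????
???∘∙⊞⊛∙???
???⊛∘⊛≋∙???
???∘⊞∘≋∘???
???∘∘⊚⊞⊛???
???∘∘∘∘≋???
???∙∙∙⊛∙???
???????????
???????????
⊞⊞⊞⊞⊞⊞⊞⊞⊞⊞⊞

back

???????????
???∘∙⊞⊛∙???
???⊛∘⊛≋∙???
???∘⊞∘≋∘???
???∘∘∘⊞⊛???
???∘∘⊚∘≋???
???∙∙∙⊛∙???
???∘∘∘∙∘???
???????????
⊞⊞⊞⊞⊞⊞⊞⊞⊞⊞⊞
⊞⊞⊞⊞⊞⊞⊞⊞⊞⊞⊞

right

???????????
??∘∙⊞⊛∙????
??⊛∘⊛≋∙????
??∘⊞∘≋∘∘???
??∘∘∘⊞⊛∘???
??∘∘∘⊚≋∘???
??∙∙∙⊛∙∘???
??∘∘∘∙∘⊛???
???????????
⊞⊞⊞⊞⊞⊞⊞⊞⊞⊞⊞
⊞⊞⊞⊞⊞⊞⊞⊞⊞⊞⊞

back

??∘∙⊞⊛∙????
??⊛∘⊛≋∙????
??∘⊞∘≋∘∘???
??∘∘∘⊞⊛∘???
??∘∘∘∘≋∘???
??∙∙∙⊚∙∘???
??∘∘∘∙∘⊛???
???∘⊛∘∘∘???
⊞⊞⊞⊞⊞⊞⊞⊞⊞⊞⊞
⊞⊞⊞⊞⊞⊞⊞⊞⊞⊞⊞
⊞⊞⊞⊞⊞⊞⊞⊞⊞⊞⊞

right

?∘∙⊞⊛∙?????
?⊛∘⊛≋∙?????
?∘⊞∘≋∘∘????
?∘∘∘⊞⊛∘∙???
?∘∘∘∘≋∘⊛???
?∙∙∙⊛⊚∘⊛???
?∘∘∘∙∘⊛∙???
??∘⊛∘∘∘⊛???
⊞⊞⊞⊞⊞⊞⊞⊞⊞⊞⊞
⊞⊞⊞⊞⊞⊞⊞⊞⊞⊞⊞
⊞⊞⊞⊞⊞⊞⊞⊞⊞⊞⊞

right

∘∙⊞⊛∙??????
⊛∘⊛≋∙??????
∘⊞∘≋∘∘?????
∘∘∘⊞⊛∘∙∘???
∘∘∘∘≋∘⊛∘???
∙∙∙⊛∙⊚⊛∘???
∘∘∘∙∘⊛∙∘???
?∘⊛∘∘∘⊛≋???
⊞⊞⊞⊞⊞⊞⊞⊞⊞⊞⊞
⊞⊞⊞⊞⊞⊞⊞⊞⊞⊞⊞
⊞⊞⊞⊞⊞⊞⊞⊞⊞⊞⊞

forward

???????????
∘∙⊞⊛∙??????
⊛∘⊛≋∙??????
∘⊞∘≋∘∘⊛⊛???
∘∘∘⊞⊛∘∙∘???
∘∘∘∘≋⊚⊛∘???
∙∙∙⊛∙∘⊛∘???
∘∘∘∙∘⊛∙∘???
?∘⊛∘∘∘⊛≋???
⊞⊞⊞⊞⊞⊞⊞⊞⊞⊞⊞
⊞⊞⊞⊞⊞⊞⊞⊞⊞⊞⊞

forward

???????????
???????????
∘∙⊞⊛∙??????
⊛∘⊛≋∙∘≋∘???
∘⊞∘≋∘∘⊛⊛???
∘∘∘⊞⊛⊚∙∘???
∘∘∘∘≋∘⊛∘???
∙∙∙⊛∙∘⊛∘???
∘∘∘∙∘⊛∙∘???
?∘⊛∘∘∘⊛≋???
⊞⊞⊞⊞⊞⊞⊞⊞⊞⊞⊞

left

???????????
???????????
?∘∙⊞⊛∙?????
?⊛∘⊛≋∙∘≋∘??
?∘⊞∘≋∘∘⊛⊛??
?∘∘∘⊞⊚∘∙∘??
?∘∘∘∘≋∘⊛∘??
?∙∙∙⊛∙∘⊛∘??
?∘∘∘∙∘⊛∙∘??
??∘⊛∘∘∘⊛≋??
⊞⊞⊞⊞⊞⊞⊞⊞⊞⊞⊞

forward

???????????
???????????
???????????
?∘∙⊞⊛∙⊛⊛???
?⊛∘⊛≋∙∘≋∘??
?∘⊞∘≋⊚∘⊛⊛??
?∘∘∘⊞⊛∘∙∘??
?∘∘∘∘≋∘⊛∘??
?∙∙∙⊛∙∘⊛∘??
?∘∘∘∙∘⊛∙∘??
??∘⊛∘∘∘⊛≋??

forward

???????????
???????????
???????????
???⊛∘∘∙∘???
?∘∙⊞⊛∙⊛⊛???
?⊛∘⊛≋⊚∘≋∘??
?∘⊞∘≋∘∘⊛⊛??
?∘∘∘⊞⊛∘∙∘??
?∘∘∘∘≋∘⊛∘??
?∙∙∙⊛∙∘⊛∘??
?∘∘∘∙∘⊛∙∘??

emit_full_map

??⊛∘∘∙∘?
∘∙⊞⊛∙⊛⊛?
⊛∘⊛≋⊚∘≋∘
∘⊞∘≋∘∘⊛⊛
∘∘∘⊞⊛∘∙∘
∘∘∘∘≋∘⊛∘
∙∙∙⊛∙∘⊛∘
∘∘∘∙∘⊛∙∘
?∘⊛∘∘∘⊛≋

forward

???????????
???????????
???????????
???⊛∙∙∙∙???
???⊛∘∘∙∘???
?∘∙⊞⊛⊚⊛⊛???
?⊛∘⊛≋∙∘≋∘??
?∘⊞∘≋∘∘⊛⊛??
?∘∘∘⊞⊛∘∙∘??
?∘∘∘∘≋∘⊛∘??
?∙∙∙⊛∙∘⊛∘??

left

???????????
???????????
???????????
???∘⊛∙∙∙∙??
???⊛⊛∘∘∙∘??
??∘∙⊞⊚∙⊛⊛??
??⊛∘⊛≋∙∘≋∘?
??∘⊞∘≋∘∘⊛⊛?
??∘∘∘⊞⊛∘∙∘?
??∘∘∘∘≋∘⊛∘?
??∙∙∙⊛∙∘⊛∘?

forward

???????????
???????????
???????????
???≋∙⊛⊛⊛???
???∘⊛∙∙∙∙??
???⊛⊛⊚∘∙∘??
??∘∙⊞⊛∙⊛⊛??
??⊛∘⊛≋∙∘≋∘?
??∘⊞∘≋∘∘⊛⊛?
??∘∘∘⊞⊛∘∙∘?
??∘∘∘∘≋∘⊛∘?

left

???????????
???????????
???????????
???⊛≋∙⊛⊛⊛??
???⊛∘⊛∙∙∙∙?
???⊛⊛⊚∘∘∙∘?
???∘∙⊞⊛∙⊛⊛?
???⊛∘⊛≋∙∘≋∘
???∘⊞∘≋∘∘⊛⊛
???∘∘∘⊞⊛∘∙∘
???∘∘∘∘≋∘⊛∘

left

???????????
???????????
???????????
???∘⊛≋∙⊛⊛⊛?
???⊛⊛∘⊛∙∙∙∙
???≋⊛⊚⊛∘∘∙∘
???⊞∘∙⊞⊛∙⊛⊛
???⊛⊛∘⊛≋∙∘≋
????∘⊞∘≋∘∘⊛
????∘∘∘⊞⊛∘∙
????∘∘∘∘≋∘⊛

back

???????????
???????????
???∘⊛≋∙⊛⊛⊛?
???⊛⊛∘⊛∙∙∙∙
???≋⊛⊛⊛∘∘∙∘
???⊞∘⊚⊞⊛∙⊛⊛
???⊛⊛∘⊛≋∙∘≋
???∘∘⊞∘≋∘∘⊛
????∘∘∘⊞⊛∘∙
????∘∘∘∘≋∘⊛
????∙∙∙⊛∙∘⊛

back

???????????
???∘⊛≋∙⊛⊛⊛?
???⊛⊛∘⊛∙∙∙∙
???≋⊛⊛⊛∘∘∙∘
???⊞∘∙⊞⊛∙⊛⊛
???⊛⊛⊚⊛≋∙∘≋
???∘∘⊞∘≋∘∘⊛
???∙∘∘∘⊞⊛∘∙
????∘∘∘∘≋∘⊛
????∙∙∙⊛∙∘⊛
????∘∘∘∙∘⊛∙

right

???????????
??∘⊛≋∙⊛⊛⊛??
??⊛⊛∘⊛∙∙∙∙?
??≋⊛⊛⊛∘∘∙∘?
??⊞∘∙⊞⊛∙⊛⊛?
??⊛⊛∘⊚≋∙∘≋∘
??∘∘⊞∘≋∘∘⊛⊛
??∙∘∘∘⊞⊛∘∙∘
???∘∘∘∘≋∘⊛∘
???∙∙∙⊛∙∘⊛∘
???∘∘∘∙∘⊛∙∘

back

??∘⊛≋∙⊛⊛⊛??
??⊛⊛∘⊛∙∙∙∙?
??≋⊛⊛⊛∘∘∙∘?
??⊞∘∙⊞⊛∙⊛⊛?
??⊛⊛∘⊛≋∙∘≋∘
??∘∘⊞⊚≋∘∘⊛⊛
??∙∘∘∘⊞⊛∘∙∘
???∘∘∘∘≋∘⊛∘
???∙∙∙⊛∙∘⊛∘
???∘∘∘∙∘⊛∙∘
????∘⊛∘∘∘⊛≋

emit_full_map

∘⊛≋∙⊛⊛⊛??
⊛⊛∘⊛∙∙∙∙?
≋⊛⊛⊛∘∘∙∘?
⊞∘∙⊞⊛∙⊛⊛?
⊛⊛∘⊛≋∙∘≋∘
∘∘⊞⊚≋∘∘⊛⊛
∙∘∘∘⊞⊛∘∙∘
?∘∘∘∘≋∘⊛∘
?∙∙∙⊛∙∘⊛∘
?∘∘∘∙∘⊛∙∘
??∘⊛∘∘∘⊛≋


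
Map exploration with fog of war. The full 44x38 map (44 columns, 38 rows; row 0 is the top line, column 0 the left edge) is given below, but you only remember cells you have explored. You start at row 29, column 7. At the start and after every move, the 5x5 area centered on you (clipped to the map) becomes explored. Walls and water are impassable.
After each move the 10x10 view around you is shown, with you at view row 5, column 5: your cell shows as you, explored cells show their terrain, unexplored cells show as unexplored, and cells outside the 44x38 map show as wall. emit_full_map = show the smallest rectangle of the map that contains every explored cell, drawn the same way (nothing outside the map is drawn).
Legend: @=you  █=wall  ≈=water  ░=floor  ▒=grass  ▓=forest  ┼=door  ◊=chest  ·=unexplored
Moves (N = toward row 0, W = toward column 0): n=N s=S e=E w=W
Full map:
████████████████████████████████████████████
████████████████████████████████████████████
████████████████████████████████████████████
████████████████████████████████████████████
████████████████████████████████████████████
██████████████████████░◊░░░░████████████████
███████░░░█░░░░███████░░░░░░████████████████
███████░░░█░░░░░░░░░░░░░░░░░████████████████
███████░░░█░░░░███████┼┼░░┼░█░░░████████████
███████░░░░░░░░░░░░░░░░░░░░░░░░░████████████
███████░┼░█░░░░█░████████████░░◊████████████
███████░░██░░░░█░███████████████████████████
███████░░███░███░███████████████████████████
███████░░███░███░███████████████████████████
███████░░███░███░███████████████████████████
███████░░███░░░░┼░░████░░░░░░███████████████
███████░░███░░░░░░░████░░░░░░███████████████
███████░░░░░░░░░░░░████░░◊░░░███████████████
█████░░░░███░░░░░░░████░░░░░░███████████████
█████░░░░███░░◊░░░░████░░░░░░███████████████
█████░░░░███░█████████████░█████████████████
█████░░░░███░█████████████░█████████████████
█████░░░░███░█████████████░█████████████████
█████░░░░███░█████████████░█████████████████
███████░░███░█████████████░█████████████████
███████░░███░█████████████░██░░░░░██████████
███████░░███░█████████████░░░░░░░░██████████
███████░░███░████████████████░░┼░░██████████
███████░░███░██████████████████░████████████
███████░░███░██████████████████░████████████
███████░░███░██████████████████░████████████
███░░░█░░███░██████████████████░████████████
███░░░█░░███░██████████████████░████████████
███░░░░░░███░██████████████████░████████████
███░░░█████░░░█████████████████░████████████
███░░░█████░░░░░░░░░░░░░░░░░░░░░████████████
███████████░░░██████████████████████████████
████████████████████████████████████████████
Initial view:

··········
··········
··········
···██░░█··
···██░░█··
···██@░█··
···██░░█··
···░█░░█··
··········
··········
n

··········
··········
··········
···██░░█··
···██░░█··
···██@░█··
···██░░█··
···██░░█··
···░█░░█··
··········

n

··········
··········
··········
···██░░█··
···██░░█··
···██@░█··
···██░░█··
···██░░█··
···██░░█··
···░█░░█··

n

··········
··········
··········
···██░░█··
···██░░█··
···██@░█··
···██░░█··
···██░░█··
···██░░█··
···██░░█··

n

··········
··········
··········
···░░░░█··
···██░░█··
···██@░█··
···██░░█··
···██░░█··
···██░░█··
···██░░█··

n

··········
··········
··········
···░░░░█··
···░░░░█··
···██@░█··
···██░░█··
···██░░█··
···██░░█··
···██░░█··

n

··········
··········
··········
···░░░░█··
···░░░░█··
···░░@░█··
···██░░█··
···██░░█··
···██░░█··
···██░░█··

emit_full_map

░░░░█
░░░░█
░░@░█
██░░█
██░░█
██░░█
██░░█
██░░█
██░░█
██░░█
░█░░█

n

··········
··········
··········
···░░░░█··
···░░░░█··
···░░@░█··
···░░░░█··
···██░░█··
···██░░█··
···██░░█··

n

··········
··········
··········
···░░░░█··
···░░░░█··
···░░@░█··
···░░░░█··
···░░░░█··
···██░░█··
···██░░█··

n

··········
··········
··········
···░░░░█··
···░░░░█··
···░░@░█··
···░░░░█··
···░░░░█··
···░░░░█··
···██░░█··

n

··········
··········
··········
···██░░░··
···░░░░█··
···░░@░█··
···░░░░█··
···░░░░█··
···░░░░█··
···░░░░█··

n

··········
··········
··········
···██░░█··
···██░░░··
···░░@░█··
···░░░░█··
···░░░░█··
···░░░░█··
···░░░░█··

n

··········
··········
··········
···██░░█··
···██░░█··
···██@░░··
···░░░░█··
···░░░░█··
···░░░░█··
···░░░░█··

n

··········
··········
··········
···██░░█··
···██░░█··
···██@░█··
···██░░░··
···░░░░█··
···░░░░█··
···░░░░█··

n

··········
··········
··········
···██░░█··
···██░░█··
···██@░█··
···██░░█··
···██░░░··
···░░░░█··
···░░░░█··

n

··········
··········
··········
···██░░█··
···██░░█··
···██@░█··
···██░░█··
···██░░█··
···██░░░··
···░░░░█··

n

··········
··········
··········
···██░░█··
···██░░█··
···██@░█··
···██░░█··
···██░░█··
···██░░█··
···██░░░··

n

··········
··········
··········
···██░┼░··
···██░░█··
···██@░█··
···██░░█··
···██░░█··
···██░░█··
···██░░█··

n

··········
··········
··········
···██░░░··
···██░┼░··
···██@░█··
···██░░█··
···██░░█··
···██░░█··
···██░░█··

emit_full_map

██░░░
██░┼░
██@░█
██░░█
██░░█
██░░█
██░░█
██░░█
██░░░
░░░░█
░░░░█
░░░░█
░░░░█
░░░░█
░░░░█
██░░█
██░░█
██░░█
██░░█
██░░█
██░░█
██░░█
░█░░█

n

··········
··········
··········
···██░░░··
···██░░░··
···██@┼░··
···██░░█··
···██░░█··
···██░░█··
···██░░█··

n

··········
··········
··········
···██░░░··
···██░░░··
···██@░░··
···██░┼░··
···██░░█··
···██░░█··
···██░░█··

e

··········
··········
··········
··██░░░█··
··██░░░█··
··██░@░░··
··██░┼░█··
··██░░██··
··██░░█···
··██░░█···

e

··········
··········
··········
·██░░░█░··
·██░░░█░··
·██░░@░░··
·██░┼░█░··
·██░░██░··
·██░░█····
·██░░█····

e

··········
··········
··········
██░░░█░░··
██░░░█░░··
██░░░@░░··
██░┼░█░░··
██░░██░░··
██░░█·····
██░░█·····

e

··········
··········
··········
█░░░█░░░··
█░░░█░░░··
█░░░░@░░··
█░┼░█░░░··
█░░██░░░··
█░░█······
█░░█······

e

··········
··········
··········
░░░█░░░░··
░░░█░░░░··
░░░░░@░░··
░┼░█░░░░··
░░██░░░░··
░░█·······
░░█·······

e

··········
··········
··········
░░█░░░░░··
░░█░░░░█··
░░░░░@░░··
┼░█░░░░█··
░██░░░░█··
░█········
░█········

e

··········
··········
··········
░█░░░░░░··
░█░░░░██··
░░░░░@░░··
░█░░░░█░··
██░░░░█░··
█·········
█·········

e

··········
··········
··········
█░░░░░░░··
█░░░░███··
░░░░░@░░··
█░░░░█░█··
█░░░░█░█··
··········
··········

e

··········
··········
··········
░░░░░░░░··
░░░░████··
░░░░░@░░··
░░░░█░██··
░░░░█░██··
··········
··········

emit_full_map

██░░░█░░░░░░░░
██░░░█░░░░████
██░░░░░░░░░@░░
██░┼░█░░░░█░██
██░░██░░░░█░██
██░░█·········
██░░█·········
██░░█·········
██░░█·········
██░░█·········
██░░░·········
░░░░█·········
░░░░█·········
░░░░█·········
░░░░█·········
░░░░█·········
░░░░█·········
██░░█·········
██░░█·········
██░░█·········
██░░█·········
██░░█·········
██░░█·········
██░░█·········
░█░░█·········


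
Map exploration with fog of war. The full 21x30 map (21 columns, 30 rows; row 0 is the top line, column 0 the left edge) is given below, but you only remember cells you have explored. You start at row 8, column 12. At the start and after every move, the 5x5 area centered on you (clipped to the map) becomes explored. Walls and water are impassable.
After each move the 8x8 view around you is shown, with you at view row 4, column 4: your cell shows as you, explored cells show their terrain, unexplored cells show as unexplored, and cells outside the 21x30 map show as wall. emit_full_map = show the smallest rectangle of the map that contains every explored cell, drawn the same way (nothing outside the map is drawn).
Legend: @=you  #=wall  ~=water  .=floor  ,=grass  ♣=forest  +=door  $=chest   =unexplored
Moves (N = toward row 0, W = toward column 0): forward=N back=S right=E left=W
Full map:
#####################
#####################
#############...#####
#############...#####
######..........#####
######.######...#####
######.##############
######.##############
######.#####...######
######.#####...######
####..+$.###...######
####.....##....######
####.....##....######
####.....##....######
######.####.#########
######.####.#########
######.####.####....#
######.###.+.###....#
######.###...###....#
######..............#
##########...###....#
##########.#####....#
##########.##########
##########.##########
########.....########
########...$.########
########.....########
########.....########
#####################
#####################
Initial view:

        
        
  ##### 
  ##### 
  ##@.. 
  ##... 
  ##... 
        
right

        
        
 ###### 
 ###### 
 ##.@.# 
 ##...# 
 ##...# 
        

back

        
 ###### 
 ###### 
 ##...# 
 ##.@.# 
 ##...# 
  ....# 
        

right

        
######  
####### 
##...## 
##..@## 
##...## 
 ....## 
        

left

        
 ###### 
 #######
 ##...##
 ##.@.##
 ##...##
  ....##
        

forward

        
        
 ###### 
 #######
 ##.@.##
 ##...##
 ##...##
  ....##

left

        
        
  ######
  ######
  ##@..#
  ##...#
  ##...#
   ....#

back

        
  ######
  ######
  ##...#
  ##@..#
  ##...#
  #....#
        

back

  ######
  ######
  ##...#
  ##...#
  ##@..#
  #....#
  #.... 
        

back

  ######
  ##...#
  ##...#
  ##...#
  #.@..#
  #.... 
  #.... 
        

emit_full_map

###### 
#######
##...##
##...##
##...##
#.@..##
#....  
#....  

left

   #####
   ##...
  ###...
  ###...
  ##@...
  ##....
  ##....
        

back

   ##...
  ###...
  ###...
  ##....
  ##@...
  ##....
  ##.## 
        

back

  ###...
  ###...
  ##....
  ##....
  ##@...
  ##.## 
  ##.## 
        

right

 ###...#
 ###...#
 ##....#
 ##.... 
 ##.@.. 
 ##.### 
 ##.### 
        

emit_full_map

 ###### 
 #######
 ##...##
###...##
###...##
##....##
##....  
##.@..  
##.###  
##.###  

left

  ###...
  ###...
  ##....
  ##....
  ##@...
  ##.###
  ##.###
        

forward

   ##...
  ###...
  ###...
  ##....
  ##@...
  ##....
  ##.###
  ##.###

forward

   #####
   ##...
  ###...
  ###...
  ##@...
  ##....
  ##....
  ##.###

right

  ######
  ##...#
 ###...#
 ###...#
 ##.@..#
 ##.... 
 ##.... 
 ##.### 

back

  ##...#
 ###...#
 ###...#
 ##....#
 ##.@.. 
 ##.... 
 ##.### 
 ##.### 

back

 ###...#
 ###...#
 ##....#
 ##.... 
 ##.@.. 
 ##.### 
 ##.### 
        

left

  ###...
  ###...
  ##....
  ##....
  ##@...
  ##.###
  ##.###
        

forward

   ##...
  ###...
  ###...
  ##....
  ##@...
  ##....
  ##.###
  ##.###


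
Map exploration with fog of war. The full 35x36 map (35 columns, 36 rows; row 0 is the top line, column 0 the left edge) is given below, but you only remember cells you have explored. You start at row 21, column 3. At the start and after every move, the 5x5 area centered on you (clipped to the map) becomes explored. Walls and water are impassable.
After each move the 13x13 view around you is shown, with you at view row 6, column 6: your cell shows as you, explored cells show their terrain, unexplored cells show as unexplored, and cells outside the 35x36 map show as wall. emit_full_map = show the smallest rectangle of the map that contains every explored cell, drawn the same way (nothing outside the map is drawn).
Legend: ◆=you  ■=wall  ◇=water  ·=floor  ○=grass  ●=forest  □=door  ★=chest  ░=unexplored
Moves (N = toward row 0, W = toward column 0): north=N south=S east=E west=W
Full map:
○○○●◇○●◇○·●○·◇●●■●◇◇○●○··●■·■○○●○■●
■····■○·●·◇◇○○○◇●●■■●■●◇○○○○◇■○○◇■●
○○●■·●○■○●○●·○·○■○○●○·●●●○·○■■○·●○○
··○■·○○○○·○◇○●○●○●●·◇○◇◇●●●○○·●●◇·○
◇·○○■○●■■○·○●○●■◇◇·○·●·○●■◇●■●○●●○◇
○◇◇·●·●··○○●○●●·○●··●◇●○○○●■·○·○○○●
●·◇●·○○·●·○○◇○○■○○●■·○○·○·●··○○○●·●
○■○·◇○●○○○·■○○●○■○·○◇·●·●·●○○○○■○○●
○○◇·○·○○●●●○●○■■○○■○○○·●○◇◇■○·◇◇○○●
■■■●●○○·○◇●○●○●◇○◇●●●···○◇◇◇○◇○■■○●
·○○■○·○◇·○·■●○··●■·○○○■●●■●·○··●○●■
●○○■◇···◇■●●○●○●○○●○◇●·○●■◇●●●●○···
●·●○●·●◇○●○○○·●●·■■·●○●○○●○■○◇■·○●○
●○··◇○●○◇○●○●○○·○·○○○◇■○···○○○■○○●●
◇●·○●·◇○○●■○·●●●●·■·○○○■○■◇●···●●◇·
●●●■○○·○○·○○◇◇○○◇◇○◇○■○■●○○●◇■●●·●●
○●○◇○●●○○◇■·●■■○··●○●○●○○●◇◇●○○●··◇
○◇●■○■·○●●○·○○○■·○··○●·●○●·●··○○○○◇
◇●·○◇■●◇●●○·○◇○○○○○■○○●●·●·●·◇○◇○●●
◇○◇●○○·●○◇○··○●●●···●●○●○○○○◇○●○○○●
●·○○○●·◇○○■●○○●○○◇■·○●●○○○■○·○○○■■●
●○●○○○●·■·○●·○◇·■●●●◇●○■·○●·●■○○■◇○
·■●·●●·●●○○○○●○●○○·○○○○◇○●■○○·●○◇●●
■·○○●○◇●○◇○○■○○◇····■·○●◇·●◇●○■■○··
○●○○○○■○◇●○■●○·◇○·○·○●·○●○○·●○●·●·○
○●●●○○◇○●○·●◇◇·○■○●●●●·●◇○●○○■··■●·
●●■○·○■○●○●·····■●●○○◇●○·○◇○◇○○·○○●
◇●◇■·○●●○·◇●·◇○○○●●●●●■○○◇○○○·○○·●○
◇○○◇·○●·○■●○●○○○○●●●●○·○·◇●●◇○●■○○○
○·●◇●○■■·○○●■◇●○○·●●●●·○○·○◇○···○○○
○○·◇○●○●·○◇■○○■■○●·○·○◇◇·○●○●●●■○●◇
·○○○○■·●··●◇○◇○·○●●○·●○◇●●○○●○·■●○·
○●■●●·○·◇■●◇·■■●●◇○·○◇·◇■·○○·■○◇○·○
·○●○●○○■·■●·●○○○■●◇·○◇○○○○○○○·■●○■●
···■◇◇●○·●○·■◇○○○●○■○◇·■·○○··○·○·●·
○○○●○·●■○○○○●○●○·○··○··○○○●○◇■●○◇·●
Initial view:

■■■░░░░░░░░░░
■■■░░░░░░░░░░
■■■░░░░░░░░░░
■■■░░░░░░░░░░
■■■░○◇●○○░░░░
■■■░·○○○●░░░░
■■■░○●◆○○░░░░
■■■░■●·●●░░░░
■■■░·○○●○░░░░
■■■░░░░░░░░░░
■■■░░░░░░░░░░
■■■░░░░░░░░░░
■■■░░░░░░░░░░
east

■■░░░░░░░░░░░
■■░░░░░░░░░░░
■■░░░░░░░░░░░
■■░░░░░░░░░░░
■■░○◇●○○·░░░░
■■░·○○○●·░░░░
■■░○●○◆○●░░░░
■■░■●·●●·░░░░
■■░·○○●○◇░░░░
■■░░░░░░░░░░░
■■░░░░░░░░░░░
■■░░░░░░░░░░░
■■░░░░░░░░░░░

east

■░░░░░░░░░░░░
■░░░░░░░░░░░░
■░░░░░░░░░░░░
■░░░░░░░░░░░░
■░○◇●○○·●░░░░
■░·○○○●·◇░░░░
■░○●○○◆●·░░░░
■░■●·●●·●░░░░
■░·○○●○◇●░░░░
■░░░░░░░░░░░░
■░░░░░░░░░░░░
■░░░░░░░░░░░░
■░░░░░░░░░░░░

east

░░░░░░░░░░░░░
░░░░░░░░░░░░░
░░░░░░░░░░░░░
░░░░░░░░░░░░░
░○◇●○○·●○░░░░
░·○○○●·◇○░░░░
░○●○○○◆·■░░░░
░■●·●●·●●░░░░
░·○○●○◇●○░░░░
░░░░░░░░░░░░░
░░░░░░░░░░░░░
░░░░░░░░░░░░░
░░░░░░░░░░░░░

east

░░░░░░░░░░░░░
░░░░░░░░░░░░░
░░░░░░░░░░░░░
░░░░░░░░░░░░░
○◇●○○·●○◇░░░░
·○○○●·◇○○░░░░
○●○○○●◆■·░░░░
■●·●●·●●○░░░░
·○○●○◇●○◇░░░░
░░░░░░░░░░░░░
░░░░░░░░░░░░░
░░░░░░░░░░░░░
░░░░░░░░░░░░░

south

░░░░░░░░░░░░░
░░░░░░░░░░░░░
░░░░░░░░░░░░░
○◇●○○·●○◇░░░░
·○○○●·◇○○░░░░
○●○○○●·■·░░░░
■●·●●·◆●○░░░░
·○○●○◇●○◇░░░░
░░░░○■○◇●░░░░
░░░░░░░░░░░░░
░░░░░░░░░░░░░
░░░░░░░░░░░░░
░░░░░░░░░░░░░

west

░░░░░░░░░░░░░
░░░░░░░░░░░░░
░░░░░░░░░░░░░
░○◇●○○·●○◇░░░
░·○○○●·◇○○░░░
░○●○○○●·■·░░░
░■●·●●◆●●○░░░
░·○○●○◇●○◇░░░
░░░░○○■○◇●░░░
░░░░░░░░░░░░░
░░░░░░░░░░░░░
░░░░░░░░░░░░░
░░░░░░░░░░░░░

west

■░░░░░░░░░░░░
■░░░░░░░░░░░░
■░░░░░░░░░░░░
■░○◇●○○·●○◇░░
■░·○○○●·◇○○░░
■░○●○○○●·■·░░
■░■●·●◆·●●○░░
■░·○○●○◇●○◇░░
■░░░○○○■○◇●░░
■░░░░░░░░░░░░
■░░░░░░░░░░░░
■░░░░░░░░░░░░
■░░░░░░░░░░░░

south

■░░░░░░░░░░░░
■░░░░░░░░░░░░
■░○◇●○○·●○◇░░
■░·○○○●·◇○○░░
■░○●○○○●·■·░░
■░■●·●●·●●○░░
■░·○○●◆◇●○◇░░
■░░░○○○■○◇●░░
■░░░●○○◇○░░░░
■░░░░░░░░░░░░
■░░░░░░░░░░░░
■░░░░░░░░░░░░
■░░░░░░░░░░░░

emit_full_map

○◇●○○·●○◇
·○○○●·◇○○
○●○○○●·■·
■●·●●·●●○
·○○●◆◇●○◇
░░○○○■○◇●
░░●○○◇○░░

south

■░░░░░░░░░░░░
■░○◇●○○·●○◇░░
■░·○○○●·◇○○░░
■░○●○○○●·■·░░
■░■●·●●·●●○░░
■░·○○●○◇●○◇░░
■░░░○○◆■○◇●░░
■░░░●○○◇○░░░░
■░░░○·○■○░░░░
■░░░░░░░░░░░░
■░░░░░░░░░░░░
■░░░░░░░░░░░░
■░░░░░░░░░░░░

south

■░○◇●○○·●○◇░░
■░·○○○●·◇○○░░
■░○●○○○●·■·░░
■░■●·●●·●●○░░
■░·○○●○◇●○◇░░
■░░░○○○■○◇●░░
■░░░●○◆◇○░░░░
■░░░○·○■○░░░░
■░░░■·○●●░░░░
■░░░░░░░░░░░░
■░░░░░░░░░░░░
■░░░░░░░░░░░░
■░░░░░░░░░░░░

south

■░·○○○●·◇○○░░
■░○●○○○●·■·░░
■░■●·●●·●●○░░
■░·○○●○◇●○◇░░
■░░░○○○■○◇●░░
■░░░●○○◇○░░░░
■░░░○·◆■○░░░░
■░░░■·○●●░░░░
■░░░◇·○●·░░░░
■░░░░░░░░░░░░
■░░░░░░░░░░░░
■░░░░░░░░░░░░
■░░░░░░░░░░░░

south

■░○●○○○●·■·░░
■░■●·●●·●●○░░
■░·○○●○◇●○◇░░
■░░░○○○■○◇●░░
■░░░●○○◇○░░░░
■░░░○·○■○░░░░
■░░░■·◆●●░░░░
■░░░◇·○●·░░░░
■░░░◇●○■■░░░░
■░░░░░░░░░░░░
■░░░░░░░░░░░░
■░░░░░░░░░░░░
■░░░░░░░░░░░░

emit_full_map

○◇●○○·●○◇
·○○○●·◇○○
○●○○○●·■·
■●·●●·●●○
·○○●○◇●○◇
░░○○○■○◇●
░░●○○◇○░░
░░○·○■○░░
░░■·◆●●░░
░░◇·○●·░░
░░◇●○■■░░

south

■░■●·●●·●●○░░
■░·○○●○◇●○◇░░
■░░░○○○■○◇●░░
■░░░●○○◇○░░░░
■░░░○·○■○░░░░
■░░░■·○●●░░░░
■░░░◇·◆●·░░░░
■░░░◇●○■■░░░░
■░░░◇○●○●░░░░
■░░░░░░░░░░░░
■░░░░░░░░░░░░
■░░░░░░░░░░░░
■░░░░░░░░░░░░

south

■░·○○●○◇●○◇░░
■░░░○○○■○◇●░░
■░░░●○○◇○░░░░
■░░░○·○■○░░░░
■░░░■·○●●░░░░
■░░░◇·○●·░░░░
■░░░◇●◆■■░░░░
■░░░◇○●○●░░░░
■░░░○○■·●░░░░
■░░░░░░░░░░░░
■░░░░░░░░░░░░
■░░░░░░░░░░░░
■░░░░░░░░░░░░

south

■░░░○○○■○◇●░░
■░░░●○○◇○░░░░
■░░░○·○■○░░░░
■░░░■·○●●░░░░
■░░░◇·○●·░░░░
■░░░◇●○■■░░░░
■░░░◇○◆○●░░░░
■░░░○○■·●░░░░
■░░░●●·○·░░░░
■░░░░░░░░░░░░
■░░░░░░░░░░░░
■░░░░░░░░░░░░
■■■■■■■■■■■■■

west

■■░░░○○○■○◇●░
■■░░░●○○◇○░░░
■■░░░○·○■○░░░
■■░░░■·○●●░░░
■■░░○◇·○●·░░░
■■░░●◇●○■■░░░
■■░░·◇◆●○●░░░
■■░░○○○■·●░░░
■■░░■●●·○·░░░
■■░░░░░░░░░░░
■■░░░░░░░░░░░
■■░░░░░░░░░░░
■■■■■■■■■■■■■

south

■■░░░●○○◇○░░░
■■░░░○·○■○░░░
■■░░░■·○●●░░░
■■░░○◇·○●·░░░
■■░░●◇●○■■░░░
■■░░·◇○●○●░░░
■■░░○○◆■·●░░░
■■░░■●●·○·░░░
■■░░●○●○○░░░░
■■░░░░░░░░░░░
■■░░░░░░░░░░░
■■■■■■■■■■■■■
■■■■■■■■■■■■■

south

■■░░░○·○■○░░░
■■░░░■·○●●░░░
■■░░○◇·○●·░░░
■■░░●◇●○■■░░░
■■░░·◇○●○●░░░
■■░░○○○■·●░░░
■■░░■●◆·○·░░░
■■░░●○●○○░░░░
■■░░·■◇◇●░░░░
■■░░░░░░░░░░░
■■■■■■■■■■■■■
■■■■■■■■■■■■■
■■■■■■■■■■■■■

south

■■░░░■·○●●░░░
■■░░○◇·○●·░░░
■■░░●◇●○■■░░░
■■░░·◇○●○●░░░
■■░░○○○■·●░░░
■■░░■●●·○·░░░
■■░░●○◆○○░░░░
■■░░·■◇◇●░░░░
■■░░○●○·●░░░░
■■■■■■■■■■■■■
■■■■■■■■■■■■■
■■■■■■■■■■■■■
■■■■■■■■■■■■■

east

■░░░■·○●●░░░░
■░░○◇·○●·░░░░
■░░●◇●○■■░░░░
■░░·◇○●○●░░░░
■░░○○○■·●░░░░
■░░■●●·○·░░░░
■░░●○●◆○■░░░░
■░░·■◇◇●○░░░░
■░░○●○·●■░░░░
■■■■■■■■■■■■■
■■■■■■■■■■■■■
■■■■■■■■■■■■■
■■■■■■■■■■■■■

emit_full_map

○◇●○○·●○◇
·○○○●·◇○○
○●○○○●·■·
■●·●●·●●○
·○○●○◇●○◇
░░○○○■○◇●
░░●○○◇○░░
░░○·○■○░░
░░■·○●●░░
░○◇·○●·░░
░●◇●○■■░░
░·◇○●○●░░
░○○○■·●░░
░■●●·○·░░
░●○●◆○■░░
░·■◇◇●○░░
░○●○·●■░░
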